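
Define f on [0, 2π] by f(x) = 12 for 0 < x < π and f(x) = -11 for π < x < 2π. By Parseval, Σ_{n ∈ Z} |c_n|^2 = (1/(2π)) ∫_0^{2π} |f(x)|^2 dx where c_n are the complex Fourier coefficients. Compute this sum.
Σ |c_n|^2 = 265/2

Parseval equates the L^2 energy of f (normalised by 1/(2π)) with the ℓ^2 sum of its Fourier coefficients: (1/(2π)) ∫_0^{2π} |f|^2 = Σ |c_n|^2.
Compute the left side: (1/(2π)) [∫_0^π 12^2 dx + ∫_π^{2π} (-11)^2 dx] = (1/(2π)) · (144π + 121π) = (144 + 121)/2 = 265/2.
So Σ_{n ∈ Z} |c_n|^2 = 265/2.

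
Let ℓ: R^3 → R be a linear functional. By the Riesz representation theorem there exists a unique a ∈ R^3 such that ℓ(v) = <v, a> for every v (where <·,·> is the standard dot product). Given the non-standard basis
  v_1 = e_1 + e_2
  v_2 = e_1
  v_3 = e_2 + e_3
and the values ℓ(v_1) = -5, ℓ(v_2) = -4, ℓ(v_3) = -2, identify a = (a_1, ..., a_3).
a = (-4, -1, -1)

Write a = (a_1, ..., a_3) in the standard basis. For each basis vector v_i, ℓ(v_i) = <v_i, a> is a linear equation in the a_j's. Collect the n equations into a matrix system V a = ℓ, where row i of V is v_i (expressed in the standard basis). Since V is invertible (lower-triangular with 1s on the diagonal, up to permutation), solve by back-substitution:
  V =
[[1, 1, 0],
 [1, 0, 0],
 [0, 1, 1]]
  V a = (-5, -4, -2)
Solving gives a = (-4, -1, -1).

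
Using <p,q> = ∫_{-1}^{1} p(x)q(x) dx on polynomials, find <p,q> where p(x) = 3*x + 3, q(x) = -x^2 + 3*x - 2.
<p,q> = -8

Expand the product: p(x)·q(x) = -3*x^3 + 6*x^2 + 3*x - 6.
∫_{-1}^{1} of each monomial x^k gives [2/(k+1) if k even, 0 if k odd]. Integrating term-by-term (or equivalently evaluating the antiderivative F(x) = -3*x^4/4 + 2*x^3 + 3*x^2/2 - 6*x at the endpoints):
  F(1) − F(−1) = -13/4 − (19/4) = -8.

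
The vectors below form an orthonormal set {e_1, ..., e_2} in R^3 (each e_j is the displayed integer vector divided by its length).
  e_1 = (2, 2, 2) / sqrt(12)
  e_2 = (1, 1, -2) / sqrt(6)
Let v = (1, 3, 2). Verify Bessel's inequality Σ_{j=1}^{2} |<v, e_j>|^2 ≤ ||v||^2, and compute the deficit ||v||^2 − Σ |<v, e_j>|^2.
Σ |<v, e_j>|^2 = 12; ||v||^2 = 14; deficit = 2

Write each e_j = u_j / sqrt(<u_j, u_j>) where u_j is the displayed integer vector. Then <v, e_j> = <v, u_j> / sqrt(<u_j, u_j>), so |<v, e_j>|^2 = <v, u_j>^2 / <u_j, u_j>.
Coefficients: <v, e_1> = 12/sqrt(12), <v, e_2> = 0/sqrt(6).
Square and sum: Σ |<v, e_j>|^2 = 12.
Compute ||v||^2 = v·v = 14.
Deficit = 14 − 12 = 2 ≥ 0, confirming Bessel's inequality. (The deficit equals ||v − Σ <v,e_j> e_j||^2, the squared distance from v to span{e_j}.)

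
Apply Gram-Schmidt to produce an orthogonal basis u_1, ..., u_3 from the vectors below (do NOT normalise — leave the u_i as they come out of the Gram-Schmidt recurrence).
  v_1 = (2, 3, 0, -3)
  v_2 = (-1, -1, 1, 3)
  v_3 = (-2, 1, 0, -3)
Orthogonal basis:
  u_1 = (2, 3, 0, -3)
  u_2 = (3/11, 10/11, 1, 12/11)
  u_3 = (-42/17, 13/17, 16/17, -15/17)

Apply the Gram-Schmidt recurrence
  u_1 = v_1
  u_i = v_i − Σ_{j<i} ((v_i · u_j) / (u_j · u_j)) · u_j.

Step by step this gives:
  u_1 = (2, 3, 0, -3)
  u_2 = (3/11, 10/11, 1, 12/11)
  u_3 = (-42/17, 13/17, 16/17, -15/17)

Orthogonality check:
  u_2 · u_1 = 0 (should be 0)
  u_3 · u_1 = 0 (should be 0)
  u_3 · u_2 = 0 (should be 0)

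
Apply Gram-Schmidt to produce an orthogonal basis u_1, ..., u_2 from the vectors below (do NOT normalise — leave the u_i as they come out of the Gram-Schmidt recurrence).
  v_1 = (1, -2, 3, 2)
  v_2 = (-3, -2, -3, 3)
Orthogonal basis:
  u_1 = (1, -2, 3, 2)
  u_2 = (-26/9, -20/9, -8/3, 29/9)

Apply the Gram-Schmidt recurrence
  u_1 = v_1
  u_i = v_i − Σ_{j<i} ((v_i · u_j) / (u_j · u_j)) · u_j.

Step by step this gives:
  u_1 = (1, -2, 3, 2)
  u_2 = (-26/9, -20/9, -8/3, 29/9)

Orthogonality check:
  u_2 · u_1 = 0 (should be 0)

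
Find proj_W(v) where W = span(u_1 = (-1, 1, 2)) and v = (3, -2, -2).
proj_W(v) = (3/2, -3/2, -3)

Set up U = [u_1 | ... | u_1] ∈ R^(3×1). The projector onto W = col(U) is P = U (U^T U)^(-1) U^T.
Compute U^T U =
  [6],
and U^T v = (-9).
Solve U^T U · c = U^T v for the coefficients: c = (-3/2). The projection is proj_W(v) = U c.
Check: (v - proj_W(v)) · u_1 = 0  (should be 0).
Result: proj_W(v) = (3/2, -3/2, -3).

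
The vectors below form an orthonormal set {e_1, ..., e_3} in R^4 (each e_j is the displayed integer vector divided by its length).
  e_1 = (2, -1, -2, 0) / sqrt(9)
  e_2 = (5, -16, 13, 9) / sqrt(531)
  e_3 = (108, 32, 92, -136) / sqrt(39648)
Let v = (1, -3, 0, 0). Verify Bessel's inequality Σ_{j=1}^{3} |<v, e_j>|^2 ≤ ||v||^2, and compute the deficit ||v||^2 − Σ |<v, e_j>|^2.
Σ |<v, e_j>|^2 = 113/14; ||v||^2 = 10; deficit = 27/14

Write each e_j = u_j / sqrt(<u_j, u_j>) where u_j is the displayed integer vector. Then <v, e_j> = <v, u_j> / sqrt(<u_j, u_j>), so |<v, e_j>|^2 = <v, u_j>^2 / <u_j, u_j>.
Coefficients: <v, e_1> = 5/sqrt(9), <v, e_2> = 53/sqrt(531), <v, e_3> = 12/sqrt(39648).
Square and sum: Σ |<v, e_j>|^2 = 113/14.
Compute ||v||^2 = v·v = 10.
Deficit = 10 − 113/14 = 27/14 ≥ 0, confirming Bessel's inequality. (The deficit equals ||v − Σ <v,e_j> e_j||^2, the squared distance from v to span{e_j}.)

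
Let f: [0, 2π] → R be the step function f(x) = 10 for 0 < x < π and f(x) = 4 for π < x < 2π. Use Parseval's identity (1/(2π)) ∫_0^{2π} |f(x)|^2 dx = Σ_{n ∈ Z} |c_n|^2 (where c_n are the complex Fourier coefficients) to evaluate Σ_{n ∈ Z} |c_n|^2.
Σ |c_n|^2 = 58

Parseval equates the L^2 energy of f (normalised by 1/(2π)) with the ℓ^2 sum of its Fourier coefficients: (1/(2π)) ∫_0^{2π} |f|^2 = Σ |c_n|^2.
Compute the left side: (1/(2π)) [∫_0^π 10^2 dx + ∫_π^{2π} 4^2 dx] = (1/(2π)) · (100π + 16π) = (100 + 16)/2 = 58.
So Σ_{n ∈ Z} |c_n|^2 = 58.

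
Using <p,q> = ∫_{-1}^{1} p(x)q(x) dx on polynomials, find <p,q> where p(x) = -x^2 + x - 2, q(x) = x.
<p,q> = 2/3

Expand the product: p(x)·q(x) = -x^3 + x^2 - 2*x.
∫_{-1}^{1} of each monomial x^k gives [2/(k+1) if k even, 0 if k odd]. Integrating term-by-term (or equivalently evaluating the antiderivative F(x) = -x^4/4 + x^3/3 - x^2 at the endpoints):
  F(1) − F(−1) = -11/12 − (-19/12) = 2/3.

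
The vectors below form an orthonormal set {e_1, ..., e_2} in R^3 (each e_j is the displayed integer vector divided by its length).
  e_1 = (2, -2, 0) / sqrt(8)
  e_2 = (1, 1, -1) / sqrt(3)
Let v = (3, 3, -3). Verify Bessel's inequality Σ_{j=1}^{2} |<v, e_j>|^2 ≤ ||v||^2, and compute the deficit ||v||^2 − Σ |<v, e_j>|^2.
Σ |<v, e_j>|^2 = 27; ||v||^2 = 27; deficit = 0

Write each e_j = u_j / sqrt(<u_j, u_j>) where u_j is the displayed integer vector. Then <v, e_j> = <v, u_j> / sqrt(<u_j, u_j>), so |<v, e_j>|^2 = <v, u_j>^2 / <u_j, u_j>.
Coefficients: <v, e_1> = 0/sqrt(8), <v, e_2> = 9/sqrt(3).
Square and sum: Σ |<v, e_j>|^2 = 27.
Compute ||v||^2 = v·v = 27.
Deficit = 27 − 27 = 0 ≥ 0, confirming Bessel's inequality. (The deficit equals ||v − Σ <v,e_j> e_j||^2, the squared distance from v to span{e_j}.)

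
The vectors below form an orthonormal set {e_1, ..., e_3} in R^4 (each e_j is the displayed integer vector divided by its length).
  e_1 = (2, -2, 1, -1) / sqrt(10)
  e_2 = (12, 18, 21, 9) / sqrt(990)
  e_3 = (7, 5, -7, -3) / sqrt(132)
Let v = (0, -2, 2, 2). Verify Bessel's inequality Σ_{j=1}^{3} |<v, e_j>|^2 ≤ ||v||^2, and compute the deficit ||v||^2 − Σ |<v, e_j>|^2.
Σ |<v, e_j>|^2 = 9; ||v||^2 = 12; deficit = 3

Write each e_j = u_j / sqrt(<u_j, u_j>) where u_j is the displayed integer vector. Then <v, e_j> = <v, u_j> / sqrt(<u_j, u_j>), so |<v, e_j>|^2 = <v, u_j>^2 / <u_j, u_j>.
Coefficients: <v, e_1> = 4/sqrt(10), <v, e_2> = 24/sqrt(990), <v, e_3> = -30/sqrt(132).
Square and sum: Σ |<v, e_j>|^2 = 9.
Compute ||v||^2 = v·v = 12.
Deficit = 12 − 9 = 3 ≥ 0, confirming Bessel's inequality. (The deficit equals ||v − Σ <v,e_j> e_j||^2, the squared distance from v to span{e_j}.)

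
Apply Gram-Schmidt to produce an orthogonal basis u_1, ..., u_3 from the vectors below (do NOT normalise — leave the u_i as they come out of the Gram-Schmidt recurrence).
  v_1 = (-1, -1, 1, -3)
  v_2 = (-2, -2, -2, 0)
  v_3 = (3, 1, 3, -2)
Orthogonal basis:
  u_1 = (-1, -1, 1, -3)
  u_2 = (-11/6, -11/6, -13/6, 1/2)
  u_3 = (38/35, -32/35, -6/35, -4/35)

Apply the Gram-Schmidt recurrence
  u_1 = v_1
  u_i = v_i − Σ_{j<i} ((v_i · u_j) / (u_j · u_j)) · u_j.

Step by step this gives:
  u_1 = (-1, -1, 1, -3)
  u_2 = (-11/6, -11/6, -13/6, 1/2)
  u_3 = (38/35, -32/35, -6/35, -4/35)

Orthogonality check:
  u_2 · u_1 = 0 (should be 0)
  u_3 · u_1 = 0 (should be 0)
  u_3 · u_2 = 0 (should be 0)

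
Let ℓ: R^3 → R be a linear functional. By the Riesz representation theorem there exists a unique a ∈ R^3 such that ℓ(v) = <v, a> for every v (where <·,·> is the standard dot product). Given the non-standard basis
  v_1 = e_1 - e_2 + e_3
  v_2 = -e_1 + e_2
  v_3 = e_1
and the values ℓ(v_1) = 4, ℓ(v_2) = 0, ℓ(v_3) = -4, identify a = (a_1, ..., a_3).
a = (-4, -4, 4)

Write a = (a_1, ..., a_3) in the standard basis. For each basis vector v_i, ℓ(v_i) = <v_i, a> is a linear equation in the a_j's. Collect the n equations into a matrix system V a = ℓ, where row i of V is v_i (expressed in the standard basis). Since V is invertible (lower-triangular with 1s on the diagonal, up to permutation), solve by back-substitution:
  V =
[[1, -1, 1],
 [-1, 1, 0],
 [1, 0, 0]]
  V a = (4, 0, -4)
Solving gives a = (-4, -4, 4).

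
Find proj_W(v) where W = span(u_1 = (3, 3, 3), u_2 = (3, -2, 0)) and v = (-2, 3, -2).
proj_W(v) = (-53/19, 69/38, -1/38)

Set up U = [u_1 | ... | u_2] ∈ R^(3×2). The projector onto W = col(U) is P = U (U^T U)^(-1) U^T.
Compute U^T U =
  [27, 3]
  [3, 13],
and U^T v = (-3, -12).
Solve U^T U · c = U^T v for the coefficients: c = (-1/114, -35/38). The projection is proj_W(v) = U c.
Check: (v - proj_W(v)) · u_1 = 0  (should be 0).
Check: (v - proj_W(v)) · u_2 = 0  (should be 0).
Result: proj_W(v) = (-53/19, 69/38, -1/38).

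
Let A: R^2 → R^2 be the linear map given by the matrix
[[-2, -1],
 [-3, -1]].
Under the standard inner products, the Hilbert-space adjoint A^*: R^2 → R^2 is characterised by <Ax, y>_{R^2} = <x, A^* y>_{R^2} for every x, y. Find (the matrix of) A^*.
A^* = A^T =
[[-2, -3],
 [-1, -1]]

For real matrices with standard dot products, the defining identity <Ax, y> = <x, A^* y> gives (Ax)^T y = x^T (A^*) y, i.e. x^T A^T y = x^T (A^*) y. Since this holds for all x, y, we must have A^* = A^T. Therefore
A^* =
[[-2, -3],
 [-1, -1]].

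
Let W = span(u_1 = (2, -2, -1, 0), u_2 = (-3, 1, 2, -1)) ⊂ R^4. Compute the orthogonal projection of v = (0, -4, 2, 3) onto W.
proj_W(v) = (3/5, -87/35, 6/35, -33/35)

Set up U = [u_1 | ... | u_2] ∈ R^(4×2). The projector onto W = col(U) is P = U (U^T U)^(-1) U^T.
Compute U^T U =
  [9, -10]
  [-10, 15],
and U^T v = (6, -3).
Solve U^T U · c = U^T v for the coefficients: c = (12/7, 33/35). The projection is proj_W(v) = U c.
Check: (v - proj_W(v)) · u_1 = 0  (should be 0).
Check: (v - proj_W(v)) · u_2 = 0  (should be 0).
Result: proj_W(v) = (3/5, -87/35, 6/35, -33/35).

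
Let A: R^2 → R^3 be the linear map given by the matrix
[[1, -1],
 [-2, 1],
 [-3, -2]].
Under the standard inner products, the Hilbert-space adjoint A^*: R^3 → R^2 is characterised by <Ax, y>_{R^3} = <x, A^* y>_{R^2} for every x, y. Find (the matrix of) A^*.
A^* = A^T =
[[1, -2, -3],
 [-1, 1, -2]]

For real matrices with standard dot products, the defining identity <Ax, y> = <x, A^* y> gives (Ax)^T y = x^T (A^*) y, i.e. x^T A^T y = x^T (A^*) y. Since this holds for all x, y, we must have A^* = A^T. Therefore
A^* =
[[1, -2, -3],
 [-1, 1, -2]].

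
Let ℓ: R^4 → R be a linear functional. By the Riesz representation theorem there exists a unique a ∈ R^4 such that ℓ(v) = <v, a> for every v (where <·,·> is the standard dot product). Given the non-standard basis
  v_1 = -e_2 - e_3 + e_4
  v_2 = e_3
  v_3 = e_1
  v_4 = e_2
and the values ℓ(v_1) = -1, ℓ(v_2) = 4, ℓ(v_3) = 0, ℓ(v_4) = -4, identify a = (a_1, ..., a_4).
a = (0, -4, 4, -1)

Write a = (a_1, ..., a_4) in the standard basis. For each basis vector v_i, ℓ(v_i) = <v_i, a> is a linear equation in the a_j's. Collect the n equations into a matrix system V a = ℓ, where row i of V is v_i (expressed in the standard basis). Since V is invertible (lower-triangular with 1s on the diagonal, up to permutation), solve by back-substitution:
  V =
[[0, -1, -1, 1],
 [0, 0, 1, 0],
 [1, 0, 0, 0],
 [0, 1, 0, 0]]
  V a = (-1, 4, 0, -4)
Solving gives a = (0, -4, 4, -1).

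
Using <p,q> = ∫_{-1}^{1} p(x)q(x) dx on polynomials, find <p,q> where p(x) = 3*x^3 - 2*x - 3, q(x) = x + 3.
<p,q> = -272/15

Expand the product: p(x)·q(x) = 3*x^4 + 9*x^3 - 2*x^2 - 9*x - 9.
∫_{-1}^{1} of each monomial x^k gives [2/(k+1) if k even, 0 if k odd]. Integrating term-by-term (or equivalently evaluating the antiderivative F(x) = 3*x^5/5 + 9*x^4/4 - 2*x^3/3 - 9*x^2/2 - 9*x at the endpoints):
  F(1) − F(−1) = -679/60 − (409/60) = -272/15.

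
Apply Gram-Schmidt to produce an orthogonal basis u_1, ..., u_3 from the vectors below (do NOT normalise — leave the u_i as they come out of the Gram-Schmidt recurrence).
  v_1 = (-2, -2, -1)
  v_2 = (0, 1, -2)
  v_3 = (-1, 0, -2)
Orthogonal basis:
  u_1 = (-2, -2, -1)
  u_2 = (0, 1, -2)
  u_3 = (-1/9, 4/45, 2/45)

Apply the Gram-Schmidt recurrence
  u_1 = v_1
  u_i = v_i − Σ_{j<i} ((v_i · u_j) / (u_j · u_j)) · u_j.

Step by step this gives:
  u_1 = (-2, -2, -1)
  u_2 = (0, 1, -2)
  u_3 = (-1/9, 4/45, 2/45)

Orthogonality check:
  u_2 · u_1 = 0 (should be 0)
  u_3 · u_1 = 0 (should be 0)
  u_3 · u_2 = 0 (should be 0)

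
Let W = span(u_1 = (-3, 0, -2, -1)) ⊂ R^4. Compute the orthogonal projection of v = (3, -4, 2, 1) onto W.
proj_W(v) = (3, 0, 2, 1)

Set up U = [u_1 | ... | u_1] ∈ R^(4×1). The projector onto W = col(U) is P = U (U^T U)^(-1) U^T.
Compute U^T U =
  [14],
and U^T v = (-14).
Solve U^T U · c = U^T v for the coefficients: c = (-1). The projection is proj_W(v) = U c.
Check: (v - proj_W(v)) · u_1 = 0  (should be 0).
Result: proj_W(v) = (3, 0, 2, 1).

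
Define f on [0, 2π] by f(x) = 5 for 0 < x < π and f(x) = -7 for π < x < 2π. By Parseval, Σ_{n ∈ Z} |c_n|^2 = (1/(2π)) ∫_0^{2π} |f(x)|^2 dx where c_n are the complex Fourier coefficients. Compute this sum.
Σ |c_n|^2 = 37

Parseval equates the L^2 energy of f (normalised by 1/(2π)) with the ℓ^2 sum of its Fourier coefficients: (1/(2π)) ∫_0^{2π} |f|^2 = Σ |c_n|^2.
Compute the left side: (1/(2π)) [∫_0^π 5^2 dx + ∫_π^{2π} (-7)^2 dx] = (1/(2π)) · (25π + 49π) = (25 + 49)/2 = 37.
So Σ_{n ∈ Z} |c_n|^2 = 37.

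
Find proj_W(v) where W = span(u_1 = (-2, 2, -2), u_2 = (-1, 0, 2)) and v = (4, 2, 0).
proj_W(v) = (2, -1, -1)

Set up U = [u_1 | ... | u_2] ∈ R^(3×2). The projector onto W = col(U) is P = U (U^T U)^(-1) U^T.
Compute U^T U =
  [12, -2]
  [-2, 5],
and U^T v = (-4, -4).
Solve U^T U · c = U^T v for the coefficients: c = (-1/2, -1). The projection is proj_W(v) = U c.
Check: (v - proj_W(v)) · u_1 = 0  (should be 0).
Check: (v - proj_W(v)) · u_2 = 0  (should be 0).
Result: proj_W(v) = (2, -1, -1).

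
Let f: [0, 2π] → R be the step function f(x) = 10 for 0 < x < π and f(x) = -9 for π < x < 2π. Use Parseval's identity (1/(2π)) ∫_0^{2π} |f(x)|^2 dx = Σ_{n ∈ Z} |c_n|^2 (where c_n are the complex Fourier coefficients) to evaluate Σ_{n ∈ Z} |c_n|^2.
Σ |c_n|^2 = 181/2

Parseval equates the L^2 energy of f (normalised by 1/(2π)) with the ℓ^2 sum of its Fourier coefficients: (1/(2π)) ∫_0^{2π} |f|^2 = Σ |c_n|^2.
Compute the left side: (1/(2π)) [∫_0^π 10^2 dx + ∫_π^{2π} (-9)^2 dx] = (1/(2π)) · (100π + 81π) = (100 + 81)/2 = 181/2.
So Σ_{n ∈ Z} |c_n|^2 = 181/2.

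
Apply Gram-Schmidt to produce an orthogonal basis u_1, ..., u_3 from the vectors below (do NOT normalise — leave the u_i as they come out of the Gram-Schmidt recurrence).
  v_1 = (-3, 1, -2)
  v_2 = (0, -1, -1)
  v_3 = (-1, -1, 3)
Orthogonal basis:
  u_1 = (-3, 1, -2)
  u_2 = (3/14, -15/14, -6/7)
  u_3 = (-5/3, -5/3, 5/3)

Apply the Gram-Schmidt recurrence
  u_1 = v_1
  u_i = v_i − Σ_{j<i} ((v_i · u_j) / (u_j · u_j)) · u_j.

Step by step this gives:
  u_1 = (-3, 1, -2)
  u_2 = (3/14, -15/14, -6/7)
  u_3 = (-5/3, -5/3, 5/3)

Orthogonality check:
  u_2 · u_1 = 0 (should be 0)
  u_3 · u_1 = 0 (should be 0)
  u_3 · u_2 = 0 (should be 0)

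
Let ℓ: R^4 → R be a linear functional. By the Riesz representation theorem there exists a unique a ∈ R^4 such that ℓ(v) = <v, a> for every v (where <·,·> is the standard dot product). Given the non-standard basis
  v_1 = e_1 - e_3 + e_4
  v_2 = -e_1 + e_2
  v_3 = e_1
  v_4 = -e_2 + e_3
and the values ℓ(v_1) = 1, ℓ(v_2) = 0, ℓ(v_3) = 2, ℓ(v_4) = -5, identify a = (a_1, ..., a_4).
a = (2, 2, -3, -4)

Write a = (a_1, ..., a_4) in the standard basis. For each basis vector v_i, ℓ(v_i) = <v_i, a> is a linear equation in the a_j's. Collect the n equations into a matrix system V a = ℓ, where row i of V is v_i (expressed in the standard basis). Since V is invertible (lower-triangular with 1s on the diagonal, up to permutation), solve by back-substitution:
  V =
[[1, 0, -1, 1],
 [-1, 1, 0, 0],
 [1, 0, 0, 0],
 [0, -1, 1, 0]]
  V a = (1, 0, 2, -5)
Solving gives a = (2, 2, -3, -4).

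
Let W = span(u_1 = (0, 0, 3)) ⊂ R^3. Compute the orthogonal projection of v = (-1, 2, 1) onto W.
proj_W(v) = (0, 0, 1)

Set up U = [u_1 | ... | u_1] ∈ R^(3×1). The projector onto W = col(U) is P = U (U^T U)^(-1) U^T.
Compute U^T U =
  [9],
and U^T v = (3).
Solve U^T U · c = U^T v for the coefficients: c = (1/3). The projection is proj_W(v) = U c.
Check: (v - proj_W(v)) · u_1 = 0  (should be 0).
Result: proj_W(v) = (0, 0, 1).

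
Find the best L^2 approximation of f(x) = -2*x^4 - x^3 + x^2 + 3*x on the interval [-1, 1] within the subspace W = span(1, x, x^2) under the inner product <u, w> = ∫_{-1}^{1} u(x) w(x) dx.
g(x) = -5*x^2/7 + 12*x/5 + 6/35

The best approximation g ∈ W is the orthogonal projection of f onto W. Writing g = a_0 + a_1 x + a_2 x^2, the coefficients solve the normal equations G · a = b where
  G_{ij} = <φ_i, φ_j> and b_i = <f, φ_i>, with φ_0 = 1, φ_1 = x, φ_2 = x^2.
G =
  [2, 0, 2/3]
  [0, 2/3, 0]
  [2/3, 0, 2/5],
b = (-2/15, 8/5, -6/35).
Solving gives a_0 = 6/35, a_1 = 12/5, a_2 = -5/7, so
  g(x) = -5*x^2/7 + 12*x/5 + 6/35.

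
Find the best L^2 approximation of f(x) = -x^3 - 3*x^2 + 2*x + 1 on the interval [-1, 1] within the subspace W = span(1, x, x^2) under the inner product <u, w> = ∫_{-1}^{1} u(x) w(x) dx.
g(x) = -3*x^2 + 7*x/5 + 1

The best approximation g ∈ W is the orthogonal projection of f onto W. Writing g = a_0 + a_1 x + a_2 x^2, the coefficients solve the normal equations G · a = b where
  G_{ij} = <φ_i, φ_j> and b_i = <f, φ_i>, with φ_0 = 1, φ_1 = x, φ_2 = x^2.
G =
  [2, 0, 2/3]
  [0, 2/3, 0]
  [2/3, 0, 2/5],
b = (0, 14/15, -8/15).
Solving gives a_0 = 1, a_1 = 7/5, a_2 = -3, so
  g(x) = -3*x^2 + 7*x/5 + 1.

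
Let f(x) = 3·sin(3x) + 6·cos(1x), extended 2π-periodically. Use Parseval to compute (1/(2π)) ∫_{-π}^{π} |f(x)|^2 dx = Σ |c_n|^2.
Σ |c_n|^2 = 45/2

Expand |f|^2 and use orthogonality of {sin(nx), cos(mx)} on [-π, π]:
  ∫_{-π}^{π} sin(nx)^2 dx = π, ∫ cos(mx)^2 dx = π, and cross terms integrate to 0.
So ∫_{-π}^{π} f(x)^2 dx = 3^2 · π + 6^2 · π = (9 + 36)π.
Divide by 2π: (9 + 36)/2 = 45/2.
By Parseval, this equals Σ |c_n|^2.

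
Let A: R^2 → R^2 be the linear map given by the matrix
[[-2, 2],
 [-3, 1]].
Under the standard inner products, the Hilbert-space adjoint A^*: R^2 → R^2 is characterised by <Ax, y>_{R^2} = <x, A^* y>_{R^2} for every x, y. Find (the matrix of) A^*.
A^* = A^T =
[[-2, -3],
 [2, 1]]

For real matrices with standard dot products, the defining identity <Ax, y> = <x, A^* y> gives (Ax)^T y = x^T (A^*) y, i.e. x^T A^T y = x^T (A^*) y. Since this holds for all x, y, we must have A^* = A^T. Therefore
A^* =
[[-2, -3],
 [2, 1]].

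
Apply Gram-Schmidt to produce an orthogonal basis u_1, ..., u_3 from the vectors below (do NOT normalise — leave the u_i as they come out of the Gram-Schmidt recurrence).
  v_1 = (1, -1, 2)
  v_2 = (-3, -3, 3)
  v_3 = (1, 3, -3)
Orthogonal basis:
  u_1 = (1, -1, 2)
  u_2 = (-4, -2, 1)
  u_3 = (-1/7, 3/7, 2/7)

Apply the Gram-Schmidt recurrence
  u_1 = v_1
  u_i = v_i − Σ_{j<i} ((v_i · u_j) / (u_j · u_j)) · u_j.

Step by step this gives:
  u_1 = (1, -1, 2)
  u_2 = (-4, -2, 1)
  u_3 = (-1/7, 3/7, 2/7)

Orthogonality check:
  u_2 · u_1 = 0 (should be 0)
  u_3 · u_1 = 0 (should be 0)
  u_3 · u_2 = 0 (should be 0)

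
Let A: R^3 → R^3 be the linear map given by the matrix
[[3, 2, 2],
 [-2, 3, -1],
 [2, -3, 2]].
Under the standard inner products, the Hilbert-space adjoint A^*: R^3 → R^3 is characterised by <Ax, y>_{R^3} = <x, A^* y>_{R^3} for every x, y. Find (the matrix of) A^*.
A^* = A^T =
[[3, -2, 2],
 [2, 3, -3],
 [2, -1, 2]]

For real matrices with standard dot products, the defining identity <Ax, y> = <x, A^* y> gives (Ax)^T y = x^T (A^*) y, i.e. x^T A^T y = x^T (A^*) y. Since this holds for all x, y, we must have A^* = A^T. Therefore
A^* =
[[3, -2, 2],
 [2, 3, -3],
 [2, -1, 2]].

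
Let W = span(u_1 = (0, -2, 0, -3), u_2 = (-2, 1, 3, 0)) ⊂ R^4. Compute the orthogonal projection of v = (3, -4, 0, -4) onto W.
proj_W(v) = (90/89, -305/89, -135/89, -390/89)

Set up U = [u_1 | ... | u_2] ∈ R^(4×2). The projector onto W = col(U) is P = U (U^T U)^(-1) U^T.
Compute U^T U =
  [13, -2]
  [-2, 14],
and U^T v = (20, -10).
Solve U^T U · c = U^T v for the coefficients: c = (130/89, -45/89). The projection is proj_W(v) = U c.
Check: (v - proj_W(v)) · u_1 = 0  (should be 0).
Check: (v - proj_W(v)) · u_2 = 0  (should be 0).
Result: proj_W(v) = (90/89, -305/89, -135/89, -390/89).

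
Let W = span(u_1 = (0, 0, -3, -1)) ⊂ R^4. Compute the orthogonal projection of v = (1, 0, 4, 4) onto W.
proj_W(v) = (0, 0, 24/5, 8/5)

Set up U = [u_1 | ... | u_1] ∈ R^(4×1). The projector onto W = col(U) is P = U (U^T U)^(-1) U^T.
Compute U^T U =
  [10],
and U^T v = (-16).
Solve U^T U · c = U^T v for the coefficients: c = (-8/5). The projection is proj_W(v) = U c.
Check: (v - proj_W(v)) · u_1 = 0  (should be 0).
Result: proj_W(v) = (0, 0, 24/5, 8/5).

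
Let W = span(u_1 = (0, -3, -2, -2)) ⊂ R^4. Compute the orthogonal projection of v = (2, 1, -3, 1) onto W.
proj_W(v) = (0, -3/17, -2/17, -2/17)

Set up U = [u_1 | ... | u_1] ∈ R^(4×1). The projector onto W = col(U) is P = U (U^T U)^(-1) U^T.
Compute U^T U =
  [17],
and U^T v = (1).
Solve U^T U · c = U^T v for the coefficients: c = (1/17). The projection is proj_W(v) = U c.
Check: (v - proj_W(v)) · u_1 = 0  (should be 0).
Result: proj_W(v) = (0, -3/17, -2/17, -2/17).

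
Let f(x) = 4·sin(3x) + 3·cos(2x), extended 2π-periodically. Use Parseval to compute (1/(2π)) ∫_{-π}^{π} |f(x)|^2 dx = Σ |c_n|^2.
Σ |c_n|^2 = 25/2

Expand |f|^2 and use orthogonality of {sin(nx), cos(mx)} on [-π, π]:
  ∫_{-π}^{π} sin(nx)^2 dx = π, ∫ cos(mx)^2 dx = π, and cross terms integrate to 0.
So ∫_{-π}^{π} f(x)^2 dx = 4^2 · π + 3^2 · π = (16 + 9)π.
Divide by 2π: (16 + 9)/2 = 25/2.
By Parseval, this equals Σ |c_n|^2.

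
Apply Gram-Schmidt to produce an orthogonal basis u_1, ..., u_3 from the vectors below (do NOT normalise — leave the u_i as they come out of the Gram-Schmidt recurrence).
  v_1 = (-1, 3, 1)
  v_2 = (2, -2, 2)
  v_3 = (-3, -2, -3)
Orthogonal basis:
  u_1 = (-1, 3, 1)
  u_2 = (16/11, -4/11, 28/11)
  u_3 = (-5/3, -5/6, 5/6)

Apply the Gram-Schmidt recurrence
  u_1 = v_1
  u_i = v_i − Σ_{j<i} ((v_i · u_j) / (u_j · u_j)) · u_j.

Step by step this gives:
  u_1 = (-1, 3, 1)
  u_2 = (16/11, -4/11, 28/11)
  u_3 = (-5/3, -5/6, 5/6)

Orthogonality check:
  u_2 · u_1 = 0 (should be 0)
  u_3 · u_1 = 0 (should be 0)
  u_3 · u_2 = 0 (should be 0)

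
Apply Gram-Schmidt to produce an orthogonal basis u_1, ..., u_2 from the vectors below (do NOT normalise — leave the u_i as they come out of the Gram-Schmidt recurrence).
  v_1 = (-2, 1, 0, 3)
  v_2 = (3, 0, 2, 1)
Orthogonal basis:
  u_1 = (-2, 1, 0, 3)
  u_2 = (18/7, 3/14, 2, 23/14)

Apply the Gram-Schmidt recurrence
  u_1 = v_1
  u_i = v_i − Σ_{j<i} ((v_i · u_j) / (u_j · u_j)) · u_j.

Step by step this gives:
  u_1 = (-2, 1, 0, 3)
  u_2 = (18/7, 3/14, 2, 23/14)

Orthogonality check:
  u_2 · u_1 = 0 (should be 0)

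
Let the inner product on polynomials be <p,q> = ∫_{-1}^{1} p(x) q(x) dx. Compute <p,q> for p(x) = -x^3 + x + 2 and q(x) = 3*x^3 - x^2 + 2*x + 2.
<p,q> = 264/35

Expand the product: p(x)·q(x) = -3*x^6 + x^5 + x^4 + 3*x^3 + 6*x + 4.
∫_{-1}^{1} of each monomial x^k gives [2/(k+1) if k even, 0 if k odd]. Integrating term-by-term (or equivalently evaluating the antiderivative F(x) = -3*x^7/7 + x^6/6 + x^5/5 + 3*x^4/4 + 3*x^2 + 4*x at the endpoints):
  F(1) − F(−1) = 3229/420 − (61/420) = 264/35.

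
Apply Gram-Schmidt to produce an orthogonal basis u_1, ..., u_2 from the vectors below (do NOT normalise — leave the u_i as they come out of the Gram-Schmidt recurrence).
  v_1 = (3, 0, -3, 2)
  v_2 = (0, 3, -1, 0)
Orthogonal basis:
  u_1 = (3, 0, -3, 2)
  u_2 = (-9/22, 3, -13/22, -3/11)

Apply the Gram-Schmidt recurrence
  u_1 = v_1
  u_i = v_i − Σ_{j<i} ((v_i · u_j) / (u_j · u_j)) · u_j.

Step by step this gives:
  u_1 = (3, 0, -3, 2)
  u_2 = (-9/22, 3, -13/22, -3/11)

Orthogonality check:
  u_2 · u_1 = 0 (should be 0)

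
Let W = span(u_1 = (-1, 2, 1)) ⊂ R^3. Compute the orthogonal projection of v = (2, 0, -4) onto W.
proj_W(v) = (1, -2, -1)

Set up U = [u_1 | ... | u_1] ∈ R^(3×1). The projector onto W = col(U) is P = U (U^T U)^(-1) U^T.
Compute U^T U =
  [6],
and U^T v = (-6).
Solve U^T U · c = U^T v for the coefficients: c = (-1). The projection is proj_W(v) = U c.
Check: (v - proj_W(v)) · u_1 = 0  (should be 0).
Result: proj_W(v) = (1, -2, -1).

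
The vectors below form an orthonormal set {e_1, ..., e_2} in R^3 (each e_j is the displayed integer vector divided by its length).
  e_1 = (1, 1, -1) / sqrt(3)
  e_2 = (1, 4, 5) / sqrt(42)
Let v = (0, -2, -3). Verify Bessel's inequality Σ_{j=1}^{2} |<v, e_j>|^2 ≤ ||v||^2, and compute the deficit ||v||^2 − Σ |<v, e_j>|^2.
Σ |<v, e_j>|^2 = 181/14; ||v||^2 = 13; deficit = 1/14

Write each e_j = u_j / sqrt(<u_j, u_j>) where u_j is the displayed integer vector. Then <v, e_j> = <v, u_j> / sqrt(<u_j, u_j>), so |<v, e_j>|^2 = <v, u_j>^2 / <u_j, u_j>.
Coefficients: <v, e_1> = 1/sqrt(3), <v, e_2> = -23/sqrt(42).
Square and sum: Σ |<v, e_j>|^2 = 181/14.
Compute ||v||^2 = v·v = 13.
Deficit = 13 − 181/14 = 1/14 ≥ 0, confirming Bessel's inequality. (The deficit equals ||v − Σ <v,e_j> e_j||^2, the squared distance from v to span{e_j}.)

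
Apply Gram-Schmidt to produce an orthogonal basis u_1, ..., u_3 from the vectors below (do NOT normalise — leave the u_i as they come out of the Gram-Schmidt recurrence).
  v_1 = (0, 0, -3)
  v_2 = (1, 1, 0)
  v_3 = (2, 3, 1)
Orthogonal basis:
  u_1 = (0, 0, -3)
  u_2 = (1, 1, 0)
  u_3 = (-1/2, 1/2, 0)

Apply the Gram-Schmidt recurrence
  u_1 = v_1
  u_i = v_i − Σ_{j<i} ((v_i · u_j) / (u_j · u_j)) · u_j.

Step by step this gives:
  u_1 = (0, 0, -3)
  u_2 = (1, 1, 0)
  u_3 = (-1/2, 1/2, 0)

Orthogonality check:
  u_2 · u_1 = 0 (should be 0)
  u_3 · u_1 = 0 (should be 0)
  u_3 · u_2 = 0 (should be 0)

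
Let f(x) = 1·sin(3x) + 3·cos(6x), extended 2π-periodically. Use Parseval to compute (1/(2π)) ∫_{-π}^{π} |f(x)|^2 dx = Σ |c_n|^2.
Σ |c_n|^2 = 5

Expand |f|^2 and use orthogonality of {sin(nx), cos(mx)} on [-π, π]:
  ∫_{-π}^{π} sin(nx)^2 dx = π, ∫ cos(mx)^2 dx = π, and cross terms integrate to 0.
So ∫_{-π}^{π} f(x)^2 dx = 1^2 · π + 3^2 · π = (1 + 9)π.
Divide by 2π: (1 + 9)/2 = 5.
By Parseval, this equals Σ |c_n|^2.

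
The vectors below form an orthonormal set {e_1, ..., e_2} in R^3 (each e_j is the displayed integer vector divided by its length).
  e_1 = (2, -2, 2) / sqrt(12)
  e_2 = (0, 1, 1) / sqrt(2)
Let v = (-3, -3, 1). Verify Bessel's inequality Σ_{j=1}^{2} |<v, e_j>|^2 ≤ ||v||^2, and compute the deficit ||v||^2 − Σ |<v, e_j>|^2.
Σ |<v, e_j>|^2 = 7/3; ||v||^2 = 19; deficit = 50/3

Write each e_j = u_j / sqrt(<u_j, u_j>) where u_j is the displayed integer vector. Then <v, e_j> = <v, u_j> / sqrt(<u_j, u_j>), so |<v, e_j>|^2 = <v, u_j>^2 / <u_j, u_j>.
Coefficients: <v, e_1> = 2/sqrt(12), <v, e_2> = -2/sqrt(2).
Square and sum: Σ |<v, e_j>|^2 = 7/3.
Compute ||v||^2 = v·v = 19.
Deficit = 19 − 7/3 = 50/3 ≥ 0, confirming Bessel's inequality. (The deficit equals ||v − Σ <v,e_j> e_j||^2, the squared distance from v to span{e_j}.)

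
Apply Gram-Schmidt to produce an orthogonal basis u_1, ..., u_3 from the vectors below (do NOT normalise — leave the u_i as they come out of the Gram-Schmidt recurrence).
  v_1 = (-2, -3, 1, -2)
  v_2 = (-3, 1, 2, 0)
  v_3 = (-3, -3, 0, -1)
Orthogonal basis:
  u_1 = (-2, -3, 1, -2)
  u_2 = (-22/9, 11/6, 31/18, 5/9)
  u_3 = (-196/227, -80/227, -254/227, 189/227)

Apply the Gram-Schmidt recurrence
  u_1 = v_1
  u_i = v_i − Σ_{j<i} ((v_i · u_j) / (u_j · u_j)) · u_j.

Step by step this gives:
  u_1 = (-2, -3, 1, -2)
  u_2 = (-22/9, 11/6, 31/18, 5/9)
  u_3 = (-196/227, -80/227, -254/227, 189/227)

Orthogonality check:
  u_2 · u_1 = 0 (should be 0)
  u_3 · u_1 = 0 (should be 0)
  u_3 · u_2 = 0 (should be 0)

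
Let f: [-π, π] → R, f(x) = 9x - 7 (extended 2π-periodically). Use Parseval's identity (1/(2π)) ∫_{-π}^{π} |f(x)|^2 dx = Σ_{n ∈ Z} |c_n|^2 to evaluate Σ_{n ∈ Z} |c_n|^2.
Σ |c_n|^2 = 27π^2 + 49

Expand and integrate term by term over [-π, π]:
  ∫ (9x)^2 dx = 81·(2π^3/3); ∫ 2·9·(-7)·x dx = 0 (odd integrand); ∫ (-7)^2 dx = 49·2π.
So (1/(2π)) ∫_{-π}^{π} (9x - 7)^2 dx = 81π^2/3 + 49 = 27π^2 + 49.
Parseval ⇒ Σ |c_n|^2 = 27π^2 + 49.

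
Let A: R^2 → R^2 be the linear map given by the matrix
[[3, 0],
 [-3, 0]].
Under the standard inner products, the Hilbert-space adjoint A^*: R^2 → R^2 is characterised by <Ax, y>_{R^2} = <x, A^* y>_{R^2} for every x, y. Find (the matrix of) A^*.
A^* = A^T =
[[3, -3],
 [0, 0]]

For real matrices with standard dot products, the defining identity <Ax, y> = <x, A^* y> gives (Ax)^T y = x^T (A^*) y, i.e. x^T A^T y = x^T (A^*) y. Since this holds for all x, y, we must have A^* = A^T. Therefore
A^* =
[[3, -3],
 [0, 0]].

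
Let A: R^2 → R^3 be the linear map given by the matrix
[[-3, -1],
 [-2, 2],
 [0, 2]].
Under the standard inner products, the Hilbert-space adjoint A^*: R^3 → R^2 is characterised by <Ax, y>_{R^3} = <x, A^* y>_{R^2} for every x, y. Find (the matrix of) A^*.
A^* = A^T =
[[-3, -2, 0],
 [-1, 2, 2]]

For real matrices with standard dot products, the defining identity <Ax, y> = <x, A^* y> gives (Ax)^T y = x^T (A^*) y, i.e. x^T A^T y = x^T (A^*) y. Since this holds for all x, y, we must have A^* = A^T. Therefore
A^* =
[[-3, -2, 0],
 [-1, 2, 2]].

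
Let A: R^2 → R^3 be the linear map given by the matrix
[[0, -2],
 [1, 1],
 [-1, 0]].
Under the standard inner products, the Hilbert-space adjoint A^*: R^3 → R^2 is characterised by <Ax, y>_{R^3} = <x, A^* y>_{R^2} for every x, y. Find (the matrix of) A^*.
A^* = A^T =
[[0, 1, -1],
 [-2, 1, 0]]

For real matrices with standard dot products, the defining identity <Ax, y> = <x, A^* y> gives (Ax)^T y = x^T (A^*) y, i.e. x^T A^T y = x^T (A^*) y. Since this holds for all x, y, we must have A^* = A^T. Therefore
A^* =
[[0, 1, -1],
 [-2, 1, 0]].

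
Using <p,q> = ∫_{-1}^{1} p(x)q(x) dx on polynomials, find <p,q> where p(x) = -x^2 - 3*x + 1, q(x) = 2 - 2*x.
<p,q> = 20/3

Expand the product: p(x)·q(x) = 2*x^3 + 4*x^2 - 8*x + 2.
∫_{-1}^{1} of each monomial x^k gives [2/(k+1) if k even, 0 if k odd]. Integrating term-by-term (or equivalently evaluating the antiderivative F(x) = x^4/2 + 4*x^3/3 - 4*x^2 + 2*x at the endpoints):
  F(1) − F(−1) = -1/6 − (-41/6) = 20/3.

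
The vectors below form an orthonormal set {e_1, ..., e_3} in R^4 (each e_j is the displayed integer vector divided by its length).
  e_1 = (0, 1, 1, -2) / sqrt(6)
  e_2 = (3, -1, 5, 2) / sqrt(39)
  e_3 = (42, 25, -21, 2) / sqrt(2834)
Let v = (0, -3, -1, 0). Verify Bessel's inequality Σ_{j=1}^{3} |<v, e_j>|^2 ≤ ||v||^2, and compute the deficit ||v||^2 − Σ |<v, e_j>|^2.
Σ |<v, e_j>|^2 = 414/109; ||v||^2 = 10; deficit = 676/109

Write each e_j = u_j / sqrt(<u_j, u_j>) where u_j is the displayed integer vector. Then <v, e_j> = <v, u_j> / sqrt(<u_j, u_j>), so |<v, e_j>|^2 = <v, u_j>^2 / <u_j, u_j>.
Coefficients: <v, e_1> = -4/sqrt(6), <v, e_2> = -2/sqrt(39), <v, e_3> = -54/sqrt(2834).
Square and sum: Σ |<v, e_j>|^2 = 414/109.
Compute ||v||^2 = v·v = 10.
Deficit = 10 − 414/109 = 676/109 ≥ 0, confirming Bessel's inequality. (The deficit equals ||v − Σ <v,e_j> e_j||^2, the squared distance from v to span{e_j}.)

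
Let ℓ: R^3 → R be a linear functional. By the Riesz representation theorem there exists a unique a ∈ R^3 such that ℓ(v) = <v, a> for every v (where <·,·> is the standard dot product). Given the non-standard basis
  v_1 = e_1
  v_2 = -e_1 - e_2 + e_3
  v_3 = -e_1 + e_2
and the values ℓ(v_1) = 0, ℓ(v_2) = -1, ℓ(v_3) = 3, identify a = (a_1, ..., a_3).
a = (0, 3, 2)

Write a = (a_1, ..., a_3) in the standard basis. For each basis vector v_i, ℓ(v_i) = <v_i, a> is a linear equation in the a_j's. Collect the n equations into a matrix system V a = ℓ, where row i of V is v_i (expressed in the standard basis). Since V is invertible (lower-triangular with 1s on the diagonal, up to permutation), solve by back-substitution:
  V =
[[1, 0, 0],
 [-1, -1, 1],
 [-1, 1, 0]]
  V a = (0, -1, 3)
Solving gives a = (0, 3, 2).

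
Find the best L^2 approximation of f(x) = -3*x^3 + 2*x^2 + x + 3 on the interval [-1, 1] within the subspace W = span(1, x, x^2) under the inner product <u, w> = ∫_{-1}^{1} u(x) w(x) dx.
g(x) = 2*x^2 - 4*x/5 + 3

The best approximation g ∈ W is the orthogonal projection of f onto W. Writing g = a_0 + a_1 x + a_2 x^2, the coefficients solve the normal equations G · a = b where
  G_{ij} = <φ_i, φ_j> and b_i = <f, φ_i>, with φ_0 = 1, φ_1 = x, φ_2 = x^2.
G =
  [2, 0, 2/3]
  [0, 2/3, 0]
  [2/3, 0, 2/5],
b = (22/3, -8/15, 14/5).
Solving gives a_0 = 3, a_1 = -4/5, a_2 = 2, so
  g(x) = 2*x^2 - 4*x/5 + 3.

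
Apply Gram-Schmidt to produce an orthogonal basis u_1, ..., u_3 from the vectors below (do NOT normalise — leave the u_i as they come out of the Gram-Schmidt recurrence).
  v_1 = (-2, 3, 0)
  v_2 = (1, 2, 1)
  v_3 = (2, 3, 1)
Orthogonal basis:
  u_1 = (-2, 3, 0)
  u_2 = (21/13, 14/13, 1)
  u_3 = (15/62, 5/31, -35/62)

Apply the Gram-Schmidt recurrence
  u_1 = v_1
  u_i = v_i − Σ_{j<i} ((v_i · u_j) / (u_j · u_j)) · u_j.

Step by step this gives:
  u_1 = (-2, 3, 0)
  u_2 = (21/13, 14/13, 1)
  u_3 = (15/62, 5/31, -35/62)

Orthogonality check:
  u_2 · u_1 = 0 (should be 0)
  u_3 · u_1 = 0 (should be 0)
  u_3 · u_2 = 0 (should be 0)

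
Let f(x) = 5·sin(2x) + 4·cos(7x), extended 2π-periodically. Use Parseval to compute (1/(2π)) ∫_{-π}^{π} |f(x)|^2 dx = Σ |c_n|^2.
Σ |c_n|^2 = 41/2

Expand |f|^2 and use orthogonality of {sin(nx), cos(mx)} on [-π, π]:
  ∫_{-π}^{π} sin(nx)^2 dx = π, ∫ cos(mx)^2 dx = π, and cross terms integrate to 0.
So ∫_{-π}^{π} f(x)^2 dx = 5^2 · π + 4^2 · π = (25 + 16)π.
Divide by 2π: (25 + 16)/2 = 41/2.
By Parseval, this equals Σ |c_n|^2.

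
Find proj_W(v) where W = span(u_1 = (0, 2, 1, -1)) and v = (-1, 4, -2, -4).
proj_W(v) = (0, 10/3, 5/3, -5/3)

Set up U = [u_1 | ... | u_1] ∈ R^(4×1). The projector onto W = col(U) is P = U (U^T U)^(-1) U^T.
Compute U^T U =
  [6],
and U^T v = (10).
Solve U^T U · c = U^T v for the coefficients: c = (5/3). The projection is proj_W(v) = U c.
Check: (v - proj_W(v)) · u_1 = 0  (should be 0).
Result: proj_W(v) = (0, 10/3, 5/3, -5/3).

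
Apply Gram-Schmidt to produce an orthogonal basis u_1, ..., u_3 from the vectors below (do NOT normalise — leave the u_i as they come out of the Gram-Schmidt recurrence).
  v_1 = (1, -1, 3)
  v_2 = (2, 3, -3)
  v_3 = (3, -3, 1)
Orthogonal basis:
  u_1 = (1, -1, 3)
  u_2 = (32/11, 23/11, -3/11)
  u_3 = (120/71, -180/71, -100/71)

Apply the Gram-Schmidt recurrence
  u_1 = v_1
  u_i = v_i − Σ_{j<i} ((v_i · u_j) / (u_j · u_j)) · u_j.

Step by step this gives:
  u_1 = (1, -1, 3)
  u_2 = (32/11, 23/11, -3/11)
  u_3 = (120/71, -180/71, -100/71)

Orthogonality check:
  u_2 · u_1 = 0 (should be 0)
  u_3 · u_1 = 0 (should be 0)
  u_3 · u_2 = 0 (should be 0)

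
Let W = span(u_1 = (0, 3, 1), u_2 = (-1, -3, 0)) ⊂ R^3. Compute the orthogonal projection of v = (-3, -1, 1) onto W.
proj_W(v) = (-42/19, -24/19, 34/19)

Set up U = [u_1 | ... | u_2] ∈ R^(3×2). The projector onto W = col(U) is P = U (U^T U)^(-1) U^T.
Compute U^T U =
  [10, -9]
  [-9, 10],
and U^T v = (-2, 6).
Solve U^T U · c = U^T v for the coefficients: c = (34/19, 42/19). The projection is proj_W(v) = U c.
Check: (v - proj_W(v)) · u_1 = 0  (should be 0).
Check: (v - proj_W(v)) · u_2 = 0  (should be 0).
Result: proj_W(v) = (-42/19, -24/19, 34/19).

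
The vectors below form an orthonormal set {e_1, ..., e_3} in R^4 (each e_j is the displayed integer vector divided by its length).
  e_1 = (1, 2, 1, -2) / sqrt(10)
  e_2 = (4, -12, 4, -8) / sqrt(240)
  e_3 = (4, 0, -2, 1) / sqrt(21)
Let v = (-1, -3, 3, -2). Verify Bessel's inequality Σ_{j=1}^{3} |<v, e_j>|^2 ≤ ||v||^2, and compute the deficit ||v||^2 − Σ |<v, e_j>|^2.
Σ |<v, e_j>|^2 = 153/7; ||v||^2 = 23; deficit = 8/7

Write each e_j = u_j / sqrt(<u_j, u_j>) where u_j is the displayed integer vector. Then <v, e_j> = <v, u_j> / sqrt(<u_j, u_j>), so |<v, e_j>|^2 = <v, u_j>^2 / <u_j, u_j>.
Coefficients: <v, e_1> = 0/sqrt(10), <v, e_2> = 60/sqrt(240), <v, e_3> = -12/sqrt(21).
Square and sum: Σ |<v, e_j>|^2 = 153/7.
Compute ||v||^2 = v·v = 23.
Deficit = 23 − 153/7 = 8/7 ≥ 0, confirming Bessel's inequality. (The deficit equals ||v − Σ <v,e_j> e_j||^2, the squared distance from v to span{e_j}.)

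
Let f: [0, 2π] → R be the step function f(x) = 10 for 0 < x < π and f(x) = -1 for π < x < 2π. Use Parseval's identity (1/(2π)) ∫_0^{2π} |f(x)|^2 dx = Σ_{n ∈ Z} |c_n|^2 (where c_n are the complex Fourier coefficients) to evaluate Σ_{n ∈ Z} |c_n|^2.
Σ |c_n|^2 = 101/2

Parseval equates the L^2 energy of f (normalised by 1/(2π)) with the ℓ^2 sum of its Fourier coefficients: (1/(2π)) ∫_0^{2π} |f|^2 = Σ |c_n|^2.
Compute the left side: (1/(2π)) [∫_0^π 10^2 dx + ∫_π^{2π} (-1)^2 dx] = (1/(2π)) · (100π + 1π) = (100 + 1)/2 = 101/2.
So Σ_{n ∈ Z} |c_n|^2 = 101/2.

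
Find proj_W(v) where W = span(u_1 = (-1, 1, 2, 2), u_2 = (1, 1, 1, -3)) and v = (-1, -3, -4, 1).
proj_W(v) = (-1/52, -141/52, -211/52, 73/52)

Set up U = [u_1 | ... | u_2] ∈ R^(4×2). The projector onto W = col(U) is P = U (U^T U)^(-1) U^T.
Compute U^T U =
  [10, -4]
  [-4, 12],
and U^T v = (-8, -11).
Solve U^T U · c = U^T v for the coefficients: c = (-35/26, -71/52). The projection is proj_W(v) = U c.
Check: (v - proj_W(v)) · u_1 = 0  (should be 0).
Check: (v - proj_W(v)) · u_2 = 0  (should be 0).
Result: proj_W(v) = (-1/52, -141/52, -211/52, 73/52).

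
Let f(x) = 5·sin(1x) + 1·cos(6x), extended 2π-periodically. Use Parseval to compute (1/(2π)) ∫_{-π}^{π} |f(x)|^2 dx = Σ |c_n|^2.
Σ |c_n|^2 = 13

Expand |f|^2 and use orthogonality of {sin(nx), cos(mx)} on [-π, π]:
  ∫_{-π}^{π} sin(nx)^2 dx = π, ∫ cos(mx)^2 dx = π, and cross terms integrate to 0.
So ∫_{-π}^{π} f(x)^2 dx = 5^2 · π + 1^2 · π = (25 + 1)π.
Divide by 2π: (25 + 1)/2 = 13.
By Parseval, this equals Σ |c_n|^2.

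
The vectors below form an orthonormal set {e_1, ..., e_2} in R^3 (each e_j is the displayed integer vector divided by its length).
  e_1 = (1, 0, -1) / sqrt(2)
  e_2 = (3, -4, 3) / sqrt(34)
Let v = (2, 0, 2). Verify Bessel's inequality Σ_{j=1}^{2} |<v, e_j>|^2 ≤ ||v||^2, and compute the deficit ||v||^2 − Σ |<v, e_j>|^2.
Σ |<v, e_j>|^2 = 72/17; ||v||^2 = 8; deficit = 64/17

Write each e_j = u_j / sqrt(<u_j, u_j>) where u_j is the displayed integer vector. Then <v, e_j> = <v, u_j> / sqrt(<u_j, u_j>), so |<v, e_j>|^2 = <v, u_j>^2 / <u_j, u_j>.
Coefficients: <v, e_1> = 0/sqrt(2), <v, e_2> = 12/sqrt(34).
Square and sum: Σ |<v, e_j>|^2 = 72/17.
Compute ||v||^2 = v·v = 8.
Deficit = 8 − 72/17 = 64/17 ≥ 0, confirming Bessel's inequality. (The deficit equals ||v − Σ <v,e_j> e_j||^2, the squared distance from v to span{e_j}.)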